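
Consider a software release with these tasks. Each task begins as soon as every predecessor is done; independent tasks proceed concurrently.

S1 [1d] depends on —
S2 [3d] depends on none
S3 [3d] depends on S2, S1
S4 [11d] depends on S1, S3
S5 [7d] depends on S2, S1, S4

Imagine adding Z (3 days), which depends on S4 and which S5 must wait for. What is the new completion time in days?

27

Originally the schedule takes 24 days.
With Z inserted, S5 now waits for max(S2, S1, S4, Z).
New critical path: S2→S3→S4→Z→S5 = 3+3+11+3+7 = 27 ⇒ 27 days.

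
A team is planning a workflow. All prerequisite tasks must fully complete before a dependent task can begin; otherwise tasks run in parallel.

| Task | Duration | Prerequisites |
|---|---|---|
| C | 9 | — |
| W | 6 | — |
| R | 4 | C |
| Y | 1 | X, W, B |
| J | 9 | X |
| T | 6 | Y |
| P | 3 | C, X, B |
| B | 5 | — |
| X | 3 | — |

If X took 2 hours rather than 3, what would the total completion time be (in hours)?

As given, the longest chain is W→Y→T = 6+1+6 = 13, so the finish is 13 hours.
The longest path through X is only 12 hours, so X has float 1.
That remains the longest chain; total 13 hours.

13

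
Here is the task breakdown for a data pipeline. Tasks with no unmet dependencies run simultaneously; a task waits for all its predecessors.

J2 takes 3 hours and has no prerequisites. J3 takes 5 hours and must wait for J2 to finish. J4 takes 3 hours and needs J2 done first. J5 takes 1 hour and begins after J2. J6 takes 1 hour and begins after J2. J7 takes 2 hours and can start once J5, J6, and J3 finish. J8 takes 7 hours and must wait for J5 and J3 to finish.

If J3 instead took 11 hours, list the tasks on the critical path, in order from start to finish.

J2, J3, J8

Actual critical path: J2→J3→J8 = 3+5+7 = 15 ⇒ 15 hours.
Since J3 is critical, the +6 change carries straight to that chain (now 21 hours).
That remains the longest chain; total 21 hours.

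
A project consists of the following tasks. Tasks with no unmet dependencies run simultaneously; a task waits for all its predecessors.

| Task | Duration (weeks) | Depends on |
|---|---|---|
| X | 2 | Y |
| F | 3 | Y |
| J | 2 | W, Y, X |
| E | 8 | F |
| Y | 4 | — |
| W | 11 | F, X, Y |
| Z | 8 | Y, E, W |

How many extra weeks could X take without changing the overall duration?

1

The longest chain is Y→F→W→Z = 4+3+11+8 = 26; overall finish 26 weeks.
The longest chain containing X totals 25 weeks.
So X can slip 7 − 6 = 1 week.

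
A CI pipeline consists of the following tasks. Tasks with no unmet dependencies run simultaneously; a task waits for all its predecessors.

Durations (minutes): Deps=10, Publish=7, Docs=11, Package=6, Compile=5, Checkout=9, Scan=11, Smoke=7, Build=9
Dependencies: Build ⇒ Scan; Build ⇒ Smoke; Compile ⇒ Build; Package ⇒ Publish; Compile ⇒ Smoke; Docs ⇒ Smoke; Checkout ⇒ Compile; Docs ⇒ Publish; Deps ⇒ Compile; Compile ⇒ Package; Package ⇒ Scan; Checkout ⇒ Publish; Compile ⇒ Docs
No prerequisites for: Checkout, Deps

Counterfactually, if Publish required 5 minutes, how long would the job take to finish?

Actual critical path: Deps→Compile→Build→Scan = 10+5+9+11 = 35 ⇒ 35 minutes.
Publish is off the critical path — its longest chain is 33 minutes, giving 2 of slack.
That remains the longest chain; total 35 minutes.

35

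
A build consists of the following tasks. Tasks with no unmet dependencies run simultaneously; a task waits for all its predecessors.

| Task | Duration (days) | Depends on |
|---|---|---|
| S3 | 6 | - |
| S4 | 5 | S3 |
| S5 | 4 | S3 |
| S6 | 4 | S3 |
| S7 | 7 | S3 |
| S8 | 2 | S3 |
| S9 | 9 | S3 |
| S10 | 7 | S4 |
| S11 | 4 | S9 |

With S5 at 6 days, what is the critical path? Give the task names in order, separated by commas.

As given, the longest chain is S3→S9→S11 = 6+9+4 = 19, so the finish is 19 days.
S5 has 9 days of float (longest path through it is 10).
That remains the longest chain; total 19 days.

S3, S9, S11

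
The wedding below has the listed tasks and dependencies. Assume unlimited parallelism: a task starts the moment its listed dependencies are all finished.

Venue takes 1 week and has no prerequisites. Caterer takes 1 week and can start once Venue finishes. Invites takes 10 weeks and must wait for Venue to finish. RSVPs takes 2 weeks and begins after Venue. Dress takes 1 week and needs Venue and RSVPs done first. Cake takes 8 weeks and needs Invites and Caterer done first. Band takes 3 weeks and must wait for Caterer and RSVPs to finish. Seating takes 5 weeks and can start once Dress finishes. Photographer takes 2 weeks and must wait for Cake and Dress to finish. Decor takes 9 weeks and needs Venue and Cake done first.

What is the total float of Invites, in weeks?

The longest chain is Venue→Invites→Cake→Decor = 1+10+8+9 = 28; overall finish 28 weeks.
Invites finishes as early as 11 and must finish by 11.
Slack of Invites = 1 − 1 = 0 weeks.

0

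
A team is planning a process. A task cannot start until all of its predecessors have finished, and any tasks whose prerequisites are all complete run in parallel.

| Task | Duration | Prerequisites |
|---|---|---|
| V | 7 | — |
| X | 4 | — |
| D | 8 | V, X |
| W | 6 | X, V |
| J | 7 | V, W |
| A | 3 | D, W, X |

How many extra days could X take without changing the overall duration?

3

V→W→J = 7+6+7 = 20 sets the makespan at 20 days.
X finishes as early as 4 and must finish by 7.
So X can slip 7 − 4 = 3 days.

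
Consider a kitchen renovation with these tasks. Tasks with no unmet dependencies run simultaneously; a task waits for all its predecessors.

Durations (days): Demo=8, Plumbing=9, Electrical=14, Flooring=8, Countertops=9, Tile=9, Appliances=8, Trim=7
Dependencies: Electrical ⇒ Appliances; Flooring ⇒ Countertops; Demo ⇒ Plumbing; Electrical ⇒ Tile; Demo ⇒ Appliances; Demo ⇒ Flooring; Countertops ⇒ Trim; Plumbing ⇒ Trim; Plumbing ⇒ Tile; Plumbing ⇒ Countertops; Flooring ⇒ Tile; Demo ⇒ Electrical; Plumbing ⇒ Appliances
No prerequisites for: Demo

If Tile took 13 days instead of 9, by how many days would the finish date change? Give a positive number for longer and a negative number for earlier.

2

Critical path before the change: Demo→Plumbing→Countertops→Trim = 8+9+9+7 = 33 giving 33 days.
Tile has 2 days of float (longest path through it is 31).
Now Demo→Electrical→Tile = 8+14+13 = 35 is longest, so the finish becomes 35 days.
Change in finish: 35 − 33 = +2 days.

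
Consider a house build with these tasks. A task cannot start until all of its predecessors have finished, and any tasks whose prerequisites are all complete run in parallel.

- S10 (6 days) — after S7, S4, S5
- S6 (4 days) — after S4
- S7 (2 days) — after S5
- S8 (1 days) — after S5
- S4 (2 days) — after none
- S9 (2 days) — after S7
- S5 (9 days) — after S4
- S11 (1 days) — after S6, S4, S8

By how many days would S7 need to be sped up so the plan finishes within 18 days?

Current finish: 19 days; target: 18.
S7 is on every critical path, so each day cut from S7 cuts the finish by one (this holds down to a finish of 18).
Need 19 − 18 = 1 day off S7 → S7 becomes 1 day, finish becomes 18.

1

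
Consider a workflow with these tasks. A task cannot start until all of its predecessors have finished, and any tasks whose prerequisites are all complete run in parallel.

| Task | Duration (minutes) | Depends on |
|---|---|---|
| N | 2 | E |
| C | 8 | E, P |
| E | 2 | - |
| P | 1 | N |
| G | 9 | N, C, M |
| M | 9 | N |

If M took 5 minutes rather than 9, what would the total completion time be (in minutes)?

22

As given, the longest chain is E→N→M→G = 2+2+9+9 = 22, so the finish is 22 minutes.
Since M is critical, the -4 change carries straight to that chain (now 18 minutes).
Now E→N→P→C→G = 2+2+1+8+9 = 22 is longest, so the finish becomes 22 minutes.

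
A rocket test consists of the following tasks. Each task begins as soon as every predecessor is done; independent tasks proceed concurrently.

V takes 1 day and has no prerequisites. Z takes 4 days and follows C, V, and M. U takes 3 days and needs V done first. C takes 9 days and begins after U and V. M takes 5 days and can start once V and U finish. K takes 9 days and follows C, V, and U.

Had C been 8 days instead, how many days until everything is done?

21

As given, the longest chain is V→U→C→K = 1+3+9+9 = 22, so the finish is 22 days.
C lies on that path, so at 8 days the path becomes 21 days.
No other chain overtakes it, so the finish is 21 days.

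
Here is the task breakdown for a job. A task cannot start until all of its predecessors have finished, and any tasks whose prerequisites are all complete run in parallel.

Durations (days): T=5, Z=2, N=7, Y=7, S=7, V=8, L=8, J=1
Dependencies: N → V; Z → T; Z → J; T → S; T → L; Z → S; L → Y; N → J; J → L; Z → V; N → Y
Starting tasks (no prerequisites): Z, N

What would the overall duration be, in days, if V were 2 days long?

23

The binding path is N→J→L→Y = 7+1+8+7 = 23; finish at 23 days.
The longest path through V is only 15 days, so V has float 8.
No other chain overtakes it, so the finish is 23 days.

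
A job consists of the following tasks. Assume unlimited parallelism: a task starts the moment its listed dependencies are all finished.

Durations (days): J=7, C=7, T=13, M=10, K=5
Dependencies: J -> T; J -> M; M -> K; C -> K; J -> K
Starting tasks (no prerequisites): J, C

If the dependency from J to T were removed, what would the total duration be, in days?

22

Before: longest chain J→M→K = 7+10+5 = 22, finish 22.
Without J→T, T's earliest start moves from 7 to 0.
New critical path: J→M→K = 7+10+5 = 22 ⇒ 22 days.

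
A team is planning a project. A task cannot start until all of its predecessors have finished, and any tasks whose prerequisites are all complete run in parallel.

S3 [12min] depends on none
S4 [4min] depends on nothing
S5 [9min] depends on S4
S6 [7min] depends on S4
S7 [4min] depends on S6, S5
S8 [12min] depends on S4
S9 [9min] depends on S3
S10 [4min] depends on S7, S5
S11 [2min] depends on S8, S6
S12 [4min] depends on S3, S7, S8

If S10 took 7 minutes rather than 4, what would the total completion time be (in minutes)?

24

Actual critical path: S4→S5→S7→S10 = 4+9+4+4 = 21 ⇒ 21 minutes.
Since S10 is critical, the +3 change carries straight to that chain (now 24 minutes).
The critical path is still S4→S5→S7→S10; finish is now 24 minutes.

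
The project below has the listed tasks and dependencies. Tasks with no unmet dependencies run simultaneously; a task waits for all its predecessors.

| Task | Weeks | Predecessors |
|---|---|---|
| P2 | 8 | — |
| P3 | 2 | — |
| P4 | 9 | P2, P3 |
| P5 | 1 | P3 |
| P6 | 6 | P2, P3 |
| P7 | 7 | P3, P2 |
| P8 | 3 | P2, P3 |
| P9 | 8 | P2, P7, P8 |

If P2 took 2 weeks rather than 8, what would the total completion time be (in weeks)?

Actual critical path: P2→P7→P9 = 8+7+8 = 23 ⇒ 23 weeks.
P2 lies on that path, so at 2 weeks the path becomes 17 weeks.
The critical path is still P2→P7→P9; finish is now 17 weeks.

17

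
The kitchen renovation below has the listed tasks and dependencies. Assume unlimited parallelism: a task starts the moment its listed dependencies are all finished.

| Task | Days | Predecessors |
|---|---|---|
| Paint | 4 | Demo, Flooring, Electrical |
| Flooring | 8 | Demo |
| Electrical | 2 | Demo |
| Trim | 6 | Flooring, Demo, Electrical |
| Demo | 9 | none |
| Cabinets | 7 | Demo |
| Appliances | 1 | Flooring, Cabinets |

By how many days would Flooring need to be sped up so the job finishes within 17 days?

Current finish: 23 days; target: 17.
Flooring is on every critical path, so each day cut from Flooring cuts the finish by one (this holds down to a finish of 17).
Need 23 − 17 = 6 days off Flooring → Flooring becomes 2 days, finish becomes 17.

6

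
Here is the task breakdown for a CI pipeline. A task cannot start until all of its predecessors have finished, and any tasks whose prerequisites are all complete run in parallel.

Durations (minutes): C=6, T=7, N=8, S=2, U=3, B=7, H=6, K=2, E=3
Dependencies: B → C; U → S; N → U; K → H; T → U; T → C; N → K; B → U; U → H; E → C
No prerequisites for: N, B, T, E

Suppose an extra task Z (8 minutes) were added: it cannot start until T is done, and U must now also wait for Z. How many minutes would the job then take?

Originally the job takes 17 minutes.
With Z inserted, U now waits for max(T, B, N, Z).
New critical path: T→Z→U→H = 7+8+3+6 = 24 ⇒ 24 minutes.

24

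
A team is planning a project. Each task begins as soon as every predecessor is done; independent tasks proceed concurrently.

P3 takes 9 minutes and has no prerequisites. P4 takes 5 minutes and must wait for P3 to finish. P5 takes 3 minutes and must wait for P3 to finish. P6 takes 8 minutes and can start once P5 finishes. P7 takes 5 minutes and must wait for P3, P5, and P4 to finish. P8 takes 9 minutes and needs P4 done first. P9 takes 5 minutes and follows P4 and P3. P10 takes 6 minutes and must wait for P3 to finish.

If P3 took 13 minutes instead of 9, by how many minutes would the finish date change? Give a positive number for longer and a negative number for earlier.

Actual critical path: P3→P4→P8 = 9+5+9 = 23 ⇒ 23 minutes.
P3 is on the critical path; changing it to 13 makes that path 27 minutes.
That remains the longest chain; total 27 minutes.
Change in finish: 27 − 23 = +4 minutes.

4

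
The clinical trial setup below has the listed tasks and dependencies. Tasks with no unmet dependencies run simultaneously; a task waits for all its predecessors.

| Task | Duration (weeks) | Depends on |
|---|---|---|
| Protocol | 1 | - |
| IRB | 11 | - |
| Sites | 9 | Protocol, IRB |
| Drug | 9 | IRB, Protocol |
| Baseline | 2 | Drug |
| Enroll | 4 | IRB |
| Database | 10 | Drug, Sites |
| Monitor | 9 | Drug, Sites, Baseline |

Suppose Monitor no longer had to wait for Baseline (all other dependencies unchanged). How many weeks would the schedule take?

With the dependency in place, IRB→Drug→Baseline→Monitor = 11+9+2+9 = 31 sets the finish at 31 weeks.
Without Baseline→Monitor, Monitor's earliest start moves from 22 to 20.
New critical path: IRB→Sites→Database = 11+9+10 = 30 ⇒ 30 weeks.

30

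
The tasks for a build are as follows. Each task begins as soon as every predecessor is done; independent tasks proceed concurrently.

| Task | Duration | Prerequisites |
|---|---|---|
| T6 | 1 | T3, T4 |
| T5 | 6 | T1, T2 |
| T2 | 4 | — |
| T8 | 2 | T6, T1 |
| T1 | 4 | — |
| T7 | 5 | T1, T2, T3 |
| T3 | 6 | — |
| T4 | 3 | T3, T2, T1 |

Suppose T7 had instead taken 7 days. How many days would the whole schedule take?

As given, the longest chain is T3→T4→T6→T8 = 6+3+1+2 = 12, so the finish is 12 days.
T7 is off the critical path — its longest chain is 11 days, giving 1 of slack.
The binding chain switches to T3→T7 = 6+7 = 13; finish 13 days.

13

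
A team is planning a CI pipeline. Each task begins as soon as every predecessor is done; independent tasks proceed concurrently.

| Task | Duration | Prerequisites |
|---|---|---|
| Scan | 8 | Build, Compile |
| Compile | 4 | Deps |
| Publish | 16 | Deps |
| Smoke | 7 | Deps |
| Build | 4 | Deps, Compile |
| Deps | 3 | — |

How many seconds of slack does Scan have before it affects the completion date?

0

The longest chain is Deps→Compile→Build→Scan = 3+4+4+8 = 19; overall finish 19 seconds.
Longest path through Scan: 19 seconds (earliest finish 19, latest finish 19).
Slack of Scan = 11 − 11 = 0 seconds.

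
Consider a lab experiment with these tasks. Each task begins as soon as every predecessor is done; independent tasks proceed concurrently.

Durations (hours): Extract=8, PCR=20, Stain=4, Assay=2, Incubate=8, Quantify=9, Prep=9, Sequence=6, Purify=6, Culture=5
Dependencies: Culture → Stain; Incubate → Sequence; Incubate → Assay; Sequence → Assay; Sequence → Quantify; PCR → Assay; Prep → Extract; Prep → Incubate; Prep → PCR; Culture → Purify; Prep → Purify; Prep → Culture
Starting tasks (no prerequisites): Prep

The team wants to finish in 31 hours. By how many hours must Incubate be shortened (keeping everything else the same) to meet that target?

1

Current finish: 32 hours; target: 31.
Incubate is on every critical path, so each hour cut from Incubate cuts the finish by one (this holds down to a finish of 31).
Need 32 − 31 = 1 hour off Incubate → Incubate becomes 7 hours, finish becomes 31.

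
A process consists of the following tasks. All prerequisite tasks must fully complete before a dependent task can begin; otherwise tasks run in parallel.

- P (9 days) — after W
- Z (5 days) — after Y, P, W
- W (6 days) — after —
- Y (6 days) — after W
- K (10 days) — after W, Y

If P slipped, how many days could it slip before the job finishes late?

W→Y→K = 6+6+10 = 22 sets the makespan at 22 days.
P finishes as early as 15 and must finish by 17.
Slack of P = 8 − 6 = 2 days.

2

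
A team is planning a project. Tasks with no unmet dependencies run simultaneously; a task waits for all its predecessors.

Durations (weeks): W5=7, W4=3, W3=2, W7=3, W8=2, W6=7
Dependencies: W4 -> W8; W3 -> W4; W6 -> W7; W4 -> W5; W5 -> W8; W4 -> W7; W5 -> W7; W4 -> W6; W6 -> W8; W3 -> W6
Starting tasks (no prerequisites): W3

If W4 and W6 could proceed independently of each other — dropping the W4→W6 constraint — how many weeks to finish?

15

Before: longest chain W3→W4→W5→W7 = 2+3+7+3 = 15, finish 15.
Without W4→W6, W6's earliest start moves from 5 to 2.
The longest chain is now W3→W4→W5→W7 = 2+3+7+3 = 15, so the schedule takes 15 weeks.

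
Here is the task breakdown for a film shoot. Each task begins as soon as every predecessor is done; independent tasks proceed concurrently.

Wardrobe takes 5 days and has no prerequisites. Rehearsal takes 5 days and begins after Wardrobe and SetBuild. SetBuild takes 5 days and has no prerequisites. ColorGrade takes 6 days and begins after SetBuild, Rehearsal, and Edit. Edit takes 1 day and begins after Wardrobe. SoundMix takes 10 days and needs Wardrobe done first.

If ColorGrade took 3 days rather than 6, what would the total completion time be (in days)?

Critical path before the change: SetBuild→Rehearsal→ColorGrade = 5+5+6 = 16 giving 16 days.
ColorGrade lies on that path, so at 3 days the path becomes 13 days.
The binding chain switches to Wardrobe→SoundMix = 5+10 = 15; finish 15 days.

15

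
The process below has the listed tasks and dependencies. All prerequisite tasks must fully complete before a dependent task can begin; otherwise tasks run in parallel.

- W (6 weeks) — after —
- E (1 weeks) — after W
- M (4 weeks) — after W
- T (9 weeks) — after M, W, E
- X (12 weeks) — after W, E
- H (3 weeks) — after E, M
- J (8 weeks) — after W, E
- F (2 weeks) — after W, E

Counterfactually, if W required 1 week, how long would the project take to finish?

The binding path is W→E→X = 6+1+12 = 19; finish at 19 weeks.
W lies on that path, so at 1 week the path becomes 14 weeks.
No other chain overtakes it, so the finish is 14 weeks.

14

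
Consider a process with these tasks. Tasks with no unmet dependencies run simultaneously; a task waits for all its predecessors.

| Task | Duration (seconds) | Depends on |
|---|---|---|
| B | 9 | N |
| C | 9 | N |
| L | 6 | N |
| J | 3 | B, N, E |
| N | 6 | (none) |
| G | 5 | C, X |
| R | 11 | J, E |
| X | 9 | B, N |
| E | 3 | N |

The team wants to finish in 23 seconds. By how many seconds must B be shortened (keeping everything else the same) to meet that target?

Current finish: 29 seconds; target: 23.
B is on every critical path, so each second cut from B cuts the finish by one (this holds down to a finish of 23).
Need 29 − 23 = 6 seconds off B → B becomes 3 seconds, finish becomes 23.

6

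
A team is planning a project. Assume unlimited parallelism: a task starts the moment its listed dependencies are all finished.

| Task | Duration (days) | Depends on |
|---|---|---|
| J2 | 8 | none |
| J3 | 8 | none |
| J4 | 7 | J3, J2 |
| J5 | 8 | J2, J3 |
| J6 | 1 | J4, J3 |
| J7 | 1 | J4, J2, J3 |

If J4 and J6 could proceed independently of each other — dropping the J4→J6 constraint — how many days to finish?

Before: longest chain J2→J4→J6 = 8+7+1 = 16, finish 16.
Without J4→J6, J6's earliest start moves from 15 to 8.
After: J2→J4→J7 = 8+7+1 = 16 → 16 days.

16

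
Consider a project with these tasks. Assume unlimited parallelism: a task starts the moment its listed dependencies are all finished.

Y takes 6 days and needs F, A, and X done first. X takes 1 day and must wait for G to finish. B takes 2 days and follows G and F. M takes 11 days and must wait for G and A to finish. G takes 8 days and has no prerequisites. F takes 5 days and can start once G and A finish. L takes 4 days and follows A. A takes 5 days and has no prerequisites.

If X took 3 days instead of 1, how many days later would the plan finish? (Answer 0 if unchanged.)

0

Baseline: G→M = 8+11 = 19 → 19 days.
X has 4 days of float (longest path through it is 15).
No other chain overtakes it, so the finish is 19 days.
Change in finish: 19 − 19 = +0 days.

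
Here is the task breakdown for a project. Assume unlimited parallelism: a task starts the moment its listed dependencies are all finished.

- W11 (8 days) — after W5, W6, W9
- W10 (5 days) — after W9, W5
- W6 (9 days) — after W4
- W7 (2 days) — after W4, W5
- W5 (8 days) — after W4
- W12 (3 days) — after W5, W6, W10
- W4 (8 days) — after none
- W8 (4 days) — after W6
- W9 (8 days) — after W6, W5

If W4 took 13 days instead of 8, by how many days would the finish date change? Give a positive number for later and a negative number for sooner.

5

Critical path before the change: W4→W6→W9→W10→W12 = 8+9+8+5+3 = 33 giving 33 days.
Since W4 is critical, the +5 change carries straight to that chain (now 38 days).
The critical path is still W4→W6→W9→W10→W12; finish is now 38 days.
Change in finish: 38 − 33 = +5 days.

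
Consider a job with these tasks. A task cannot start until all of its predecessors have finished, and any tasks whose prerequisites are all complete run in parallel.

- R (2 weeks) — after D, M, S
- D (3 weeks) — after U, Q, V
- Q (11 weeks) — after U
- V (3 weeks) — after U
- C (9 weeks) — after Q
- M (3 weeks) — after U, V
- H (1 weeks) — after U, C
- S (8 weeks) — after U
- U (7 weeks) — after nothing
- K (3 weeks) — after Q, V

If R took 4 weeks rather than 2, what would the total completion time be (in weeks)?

28

Actual critical path: U→Q→C→H = 7+11+9+1 = 28 ⇒ 28 weeks.
The longest path through R is only 23 weeks, so R has float 5.
That remains the longest chain; total 28 weeks.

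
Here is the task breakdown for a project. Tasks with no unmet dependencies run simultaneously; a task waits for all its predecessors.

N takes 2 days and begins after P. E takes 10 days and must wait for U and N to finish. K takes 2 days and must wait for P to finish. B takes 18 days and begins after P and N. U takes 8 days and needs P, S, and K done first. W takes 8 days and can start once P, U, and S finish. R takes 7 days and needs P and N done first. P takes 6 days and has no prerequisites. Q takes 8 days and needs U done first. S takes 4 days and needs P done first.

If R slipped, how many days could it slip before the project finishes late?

13

P→S→U→E = 6+4+8+10 = 28 sets the makespan at 28 days.
Longest path through R: 15 days (earliest finish 15, latest finish 28).
So R can slip 28 − 15 = 13 days.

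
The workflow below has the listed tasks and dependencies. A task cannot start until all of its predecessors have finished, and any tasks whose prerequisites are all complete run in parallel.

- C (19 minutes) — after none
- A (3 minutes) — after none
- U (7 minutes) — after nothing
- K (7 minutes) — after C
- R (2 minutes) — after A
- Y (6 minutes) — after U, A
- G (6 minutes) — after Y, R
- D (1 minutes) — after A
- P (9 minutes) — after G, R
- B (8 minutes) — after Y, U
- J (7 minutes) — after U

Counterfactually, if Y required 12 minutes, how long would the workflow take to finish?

Critical path before the change: U→Y→G→P = 7+6+6+9 = 28 giving 28 minutes.
Y is on the critical path; changing it to 12 makes that path 34 minutes.
No other chain overtakes it, so the finish is 34 minutes.

34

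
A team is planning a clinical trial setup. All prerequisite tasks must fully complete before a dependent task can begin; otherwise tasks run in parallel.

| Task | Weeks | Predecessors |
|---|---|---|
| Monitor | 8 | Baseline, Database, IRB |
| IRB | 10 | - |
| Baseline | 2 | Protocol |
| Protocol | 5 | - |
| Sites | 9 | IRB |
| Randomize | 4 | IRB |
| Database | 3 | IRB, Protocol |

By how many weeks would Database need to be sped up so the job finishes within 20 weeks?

1

Current finish: 21 weeks; target: 20.
Database is on every critical path, so each week cut from Database cuts the finish by one (this holds down to a finish of 19).
Need 21 − 20 = 1 week off Database → Database becomes 2 weeks, finish becomes 20.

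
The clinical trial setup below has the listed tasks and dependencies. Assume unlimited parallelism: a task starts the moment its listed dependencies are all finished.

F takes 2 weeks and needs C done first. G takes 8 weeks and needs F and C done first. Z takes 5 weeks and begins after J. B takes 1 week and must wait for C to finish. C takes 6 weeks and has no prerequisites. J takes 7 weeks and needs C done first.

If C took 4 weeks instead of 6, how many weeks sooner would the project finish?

The binding path is C→J→Z = 6+7+5 = 18; finish at 18 weeks.
C lies on that path, so at 4 weeks the path becomes 16 weeks.
The critical path is still C→J→Z; finish is now 16 weeks.
Change in finish: 16 − 18 = -2 weeks.

2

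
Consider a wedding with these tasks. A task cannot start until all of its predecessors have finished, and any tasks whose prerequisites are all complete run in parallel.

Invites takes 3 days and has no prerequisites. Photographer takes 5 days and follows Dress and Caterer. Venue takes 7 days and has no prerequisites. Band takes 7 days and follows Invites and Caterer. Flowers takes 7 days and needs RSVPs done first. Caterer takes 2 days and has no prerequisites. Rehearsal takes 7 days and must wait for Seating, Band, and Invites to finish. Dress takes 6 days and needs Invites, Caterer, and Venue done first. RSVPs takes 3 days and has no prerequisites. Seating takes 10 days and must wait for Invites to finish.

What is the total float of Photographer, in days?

Invites→Seating→Rehearsal = 3+10+7 = 20 sets the makespan at 20 days.
Photographer finishes as early as 18 and must finish by 20.
So Photographer can slip 20 − 18 = 2 days.

2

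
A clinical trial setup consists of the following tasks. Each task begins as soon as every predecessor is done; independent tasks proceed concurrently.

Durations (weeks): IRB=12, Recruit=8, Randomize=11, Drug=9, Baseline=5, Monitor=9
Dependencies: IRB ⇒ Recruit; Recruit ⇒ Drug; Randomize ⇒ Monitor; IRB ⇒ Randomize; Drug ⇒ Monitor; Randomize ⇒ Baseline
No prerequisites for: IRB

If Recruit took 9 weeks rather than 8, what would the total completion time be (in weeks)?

39

The binding path is IRB→Recruit→Drug→Monitor = 12+8+9+9 = 38; finish at 38 weeks.
Recruit lies on that path, so at 9 weeks the path becomes 39 weeks.
No other chain overtakes it, so the finish is 39 weeks.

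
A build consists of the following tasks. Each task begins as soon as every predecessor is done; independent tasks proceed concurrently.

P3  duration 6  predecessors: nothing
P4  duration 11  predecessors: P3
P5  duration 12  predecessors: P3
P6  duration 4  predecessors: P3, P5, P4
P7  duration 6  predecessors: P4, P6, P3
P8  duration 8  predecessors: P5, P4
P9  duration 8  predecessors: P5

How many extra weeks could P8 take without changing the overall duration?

The longest chain is P3→P5→P6→P7 = 6+12+4+6 = 28; overall finish 28 weeks.
P8 finishes as early as 26 and must finish by 28.
So P8 can slip 28 − 26 = 2 weeks.

2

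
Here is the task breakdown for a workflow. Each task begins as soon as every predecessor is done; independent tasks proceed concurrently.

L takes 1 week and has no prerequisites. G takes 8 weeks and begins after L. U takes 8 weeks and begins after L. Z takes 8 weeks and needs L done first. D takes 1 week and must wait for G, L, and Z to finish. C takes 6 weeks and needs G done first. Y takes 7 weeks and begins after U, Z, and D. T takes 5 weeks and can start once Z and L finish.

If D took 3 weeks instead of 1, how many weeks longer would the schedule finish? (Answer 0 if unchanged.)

The binding path is L→G→D→Y = 1+8+1+7 = 17; finish at 17 weeks.
D is on the critical path; changing it to 3 makes that path 19 weeks.
The critical path is still L→G→D→Y; finish is now 19 weeks.
Change in finish: 19 − 17 = +2 weeks.

2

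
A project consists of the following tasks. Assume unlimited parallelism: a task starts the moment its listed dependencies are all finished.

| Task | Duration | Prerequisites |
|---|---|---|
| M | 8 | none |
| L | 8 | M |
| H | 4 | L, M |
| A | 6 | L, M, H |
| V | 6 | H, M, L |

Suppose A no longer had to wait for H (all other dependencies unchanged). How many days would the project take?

Original critical path: M→L→H→A = 8+8+4+6 = 26 ⇒ 26 days.
Without H→A, A's earliest start moves from 20 to 16.
New critical path: M→L→H→V = 8+8+4+6 = 26 ⇒ 26 days.

26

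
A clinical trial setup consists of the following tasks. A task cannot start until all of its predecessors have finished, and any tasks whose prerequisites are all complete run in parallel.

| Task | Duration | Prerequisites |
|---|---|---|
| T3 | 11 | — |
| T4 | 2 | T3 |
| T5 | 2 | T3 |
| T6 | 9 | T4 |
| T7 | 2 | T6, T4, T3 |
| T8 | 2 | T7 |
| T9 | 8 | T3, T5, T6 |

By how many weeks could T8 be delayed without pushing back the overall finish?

The longest chain is T3→T4→T6→T9 = 11+2+9+8 = 30; overall finish 30 weeks.
T8 finishes as early as 26 and must finish by 30.
So T8 can slip 30 − 26 = 4 weeks.

4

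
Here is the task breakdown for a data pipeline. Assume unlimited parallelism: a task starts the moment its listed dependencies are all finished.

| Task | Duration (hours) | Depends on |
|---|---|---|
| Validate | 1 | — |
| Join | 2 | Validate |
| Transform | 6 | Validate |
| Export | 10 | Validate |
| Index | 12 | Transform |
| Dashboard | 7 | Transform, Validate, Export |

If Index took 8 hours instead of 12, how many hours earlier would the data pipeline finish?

1

As given, the longest chain is Validate→Transform→Index = 1+6+12 = 19, so the finish is 19 hours.
Index lies on that path, so at 8 hours the path becomes 15 hours.
Now Validate→Export→Dashboard = 1+10+7 = 18 is longest, so the finish becomes 18 hours.
Change in finish: 18 − 19 = -1 hours.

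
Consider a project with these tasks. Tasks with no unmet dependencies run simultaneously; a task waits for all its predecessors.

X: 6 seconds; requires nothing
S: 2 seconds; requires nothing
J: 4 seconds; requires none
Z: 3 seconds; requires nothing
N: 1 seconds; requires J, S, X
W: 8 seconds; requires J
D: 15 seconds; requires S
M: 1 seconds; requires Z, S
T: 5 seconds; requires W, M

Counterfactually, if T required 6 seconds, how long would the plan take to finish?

Actual critical path: J→W→T = 4+8+5 = 17 ⇒ 17 seconds.
Since T is critical, the +1 change carries straight to that chain (now 18 seconds).
No other chain overtakes it, so the finish is 18 seconds.

18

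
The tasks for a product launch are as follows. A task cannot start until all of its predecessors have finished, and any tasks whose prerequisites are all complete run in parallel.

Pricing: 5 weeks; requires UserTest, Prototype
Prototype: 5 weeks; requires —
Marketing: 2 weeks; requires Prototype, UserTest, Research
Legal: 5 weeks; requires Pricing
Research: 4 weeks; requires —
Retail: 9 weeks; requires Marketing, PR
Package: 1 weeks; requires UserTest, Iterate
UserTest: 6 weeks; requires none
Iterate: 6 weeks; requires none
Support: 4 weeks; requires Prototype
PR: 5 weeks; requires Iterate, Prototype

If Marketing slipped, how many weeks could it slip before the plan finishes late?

Iterate→PR→Retail = 6+5+9 = 20 sets the makespan at 20 weeks.
Marketing finishes as early as 8 and must finish by 11.
So Marketing can slip 11 − 8 = 3 weeks.

3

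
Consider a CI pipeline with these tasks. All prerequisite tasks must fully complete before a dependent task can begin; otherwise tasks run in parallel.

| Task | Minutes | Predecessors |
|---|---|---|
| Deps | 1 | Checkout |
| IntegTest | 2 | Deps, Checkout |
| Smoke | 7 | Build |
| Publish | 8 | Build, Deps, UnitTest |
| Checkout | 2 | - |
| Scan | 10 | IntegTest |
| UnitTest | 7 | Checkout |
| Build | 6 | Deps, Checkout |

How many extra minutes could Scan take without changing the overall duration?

Checkout→Deps→Build→Publish = 2+1+6+8 = 17 sets the makespan at 17 minutes.
The longest chain containing Scan totals 15 minutes.
Slack of Scan = 7 − 5 = 2 minutes.

2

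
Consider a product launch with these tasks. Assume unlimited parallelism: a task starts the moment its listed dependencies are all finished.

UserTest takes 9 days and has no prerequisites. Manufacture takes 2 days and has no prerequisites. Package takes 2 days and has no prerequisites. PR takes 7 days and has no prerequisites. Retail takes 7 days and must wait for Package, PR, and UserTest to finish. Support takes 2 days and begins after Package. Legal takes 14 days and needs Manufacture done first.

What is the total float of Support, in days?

12

UserTest→Retail = 9+7 = 16 sets the makespan at 16 days.
Support finishes as early as 4 and must finish by 16.
Slack of Support = 14 − 2 = 12 days.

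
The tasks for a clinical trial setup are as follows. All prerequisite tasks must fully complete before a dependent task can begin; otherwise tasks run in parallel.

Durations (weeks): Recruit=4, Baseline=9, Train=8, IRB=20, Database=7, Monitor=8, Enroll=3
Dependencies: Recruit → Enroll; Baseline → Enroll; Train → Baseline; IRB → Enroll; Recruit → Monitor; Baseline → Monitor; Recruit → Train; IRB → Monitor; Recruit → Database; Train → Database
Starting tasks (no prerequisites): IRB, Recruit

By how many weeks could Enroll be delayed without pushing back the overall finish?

5

Critical path: Recruit→Train→Baseline→Monitor = 4+8+9+8 = 29, so the finish is 29 weeks.
Enroll finishes as early as 24 and must finish by 29.
So Enroll can slip 29 − 24 = 5 weeks.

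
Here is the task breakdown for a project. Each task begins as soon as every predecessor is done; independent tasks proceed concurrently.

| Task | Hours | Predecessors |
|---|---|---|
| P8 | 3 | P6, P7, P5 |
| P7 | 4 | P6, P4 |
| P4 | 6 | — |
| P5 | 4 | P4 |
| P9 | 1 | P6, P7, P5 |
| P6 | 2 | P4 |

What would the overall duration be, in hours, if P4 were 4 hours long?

13

Critical path before the change: P4→P6→P7→P8 = 6+2+4+3 = 15 giving 15 hours.
P4 is on the critical path; changing it to 4 makes that path 13 hours.
That remains the longest chain; total 13 hours.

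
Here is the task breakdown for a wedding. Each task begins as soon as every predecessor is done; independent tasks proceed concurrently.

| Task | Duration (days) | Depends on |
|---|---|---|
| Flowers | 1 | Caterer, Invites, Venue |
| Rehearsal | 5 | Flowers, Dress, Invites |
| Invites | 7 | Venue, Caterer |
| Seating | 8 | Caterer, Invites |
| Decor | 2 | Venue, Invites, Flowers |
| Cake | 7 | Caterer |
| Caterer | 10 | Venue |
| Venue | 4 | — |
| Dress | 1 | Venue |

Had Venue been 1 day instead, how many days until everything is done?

26

Critical path before the change: Venue→Caterer→Invites→Seating = 4+10+7+8 = 29 giving 29 days.
Venue lies on that path, so at 1 day the path becomes 26 days.
That remains the longest chain; total 26 days.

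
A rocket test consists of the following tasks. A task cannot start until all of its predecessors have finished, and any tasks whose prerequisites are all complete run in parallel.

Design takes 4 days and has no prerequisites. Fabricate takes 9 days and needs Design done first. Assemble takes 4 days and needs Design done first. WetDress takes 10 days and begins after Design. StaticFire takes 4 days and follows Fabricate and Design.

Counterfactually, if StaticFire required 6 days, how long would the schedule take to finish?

The binding path is Design→Fabricate→StaticFire = 4+9+4 = 17; finish at 17 days.
Since StaticFire is critical, the +2 change carries straight to that chain (now 19 days).
No other chain overtakes it, so the finish is 19 days.

19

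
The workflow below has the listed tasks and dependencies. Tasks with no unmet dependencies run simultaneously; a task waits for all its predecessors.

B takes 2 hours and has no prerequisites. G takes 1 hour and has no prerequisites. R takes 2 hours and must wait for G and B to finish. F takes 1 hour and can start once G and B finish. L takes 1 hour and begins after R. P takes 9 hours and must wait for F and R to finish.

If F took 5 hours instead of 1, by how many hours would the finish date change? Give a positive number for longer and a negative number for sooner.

3

Baseline: B→R→P = 2+2+9 = 13 → 13 hours.
F is off the critical path — its longest chain is 12 hours, giving 1 of slack.
The binding chain switches to B→F→P = 2+5+9 = 16; finish 16 hours.
Change in finish: 16 − 13 = +3 hours.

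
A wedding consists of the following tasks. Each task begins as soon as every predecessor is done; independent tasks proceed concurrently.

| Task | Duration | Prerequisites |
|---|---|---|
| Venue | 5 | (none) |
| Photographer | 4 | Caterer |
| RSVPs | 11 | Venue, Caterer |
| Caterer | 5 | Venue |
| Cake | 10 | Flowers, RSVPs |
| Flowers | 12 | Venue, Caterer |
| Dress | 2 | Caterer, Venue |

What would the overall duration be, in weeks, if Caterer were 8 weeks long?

35

The binding path is Venue→Caterer→Flowers→Cake = 5+5+12+10 = 32; finish at 32 weeks.
Caterer lies on that path, so at 8 weeks the path becomes 35 weeks.
No other chain overtakes it, so the finish is 35 weeks.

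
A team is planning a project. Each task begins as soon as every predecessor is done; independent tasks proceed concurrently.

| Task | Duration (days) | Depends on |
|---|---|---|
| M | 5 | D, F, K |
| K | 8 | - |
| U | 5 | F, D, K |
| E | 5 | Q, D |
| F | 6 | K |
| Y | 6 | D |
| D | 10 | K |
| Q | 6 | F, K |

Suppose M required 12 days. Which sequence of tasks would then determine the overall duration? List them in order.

The binding path is K→F→Q→E = 8+6+6+5 = 25; finish at 25 days.
M has 2 days of float (longest path through it is 23).
The binding chain switches to K→D→M = 8+10+12 = 30; finish 30 days.

K, D, M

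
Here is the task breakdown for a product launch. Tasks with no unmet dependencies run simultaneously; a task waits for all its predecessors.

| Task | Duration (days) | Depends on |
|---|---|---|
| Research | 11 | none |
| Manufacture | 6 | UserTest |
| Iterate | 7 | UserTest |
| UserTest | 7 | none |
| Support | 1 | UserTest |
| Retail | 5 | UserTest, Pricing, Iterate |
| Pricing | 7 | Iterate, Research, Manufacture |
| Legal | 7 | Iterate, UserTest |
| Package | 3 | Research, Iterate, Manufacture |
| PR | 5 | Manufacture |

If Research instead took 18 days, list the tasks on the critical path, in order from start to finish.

Research, Pricing, Retail

Baseline: UserTest→Iterate→Pricing→Retail = 7+7+7+5 = 26 → 26 days.
Research is off the critical path — its longest chain is 23 days, giving 3 of slack.
Now Research→Pricing→Retail = 18+7+5 = 30 is longest, so the finish becomes 30 days.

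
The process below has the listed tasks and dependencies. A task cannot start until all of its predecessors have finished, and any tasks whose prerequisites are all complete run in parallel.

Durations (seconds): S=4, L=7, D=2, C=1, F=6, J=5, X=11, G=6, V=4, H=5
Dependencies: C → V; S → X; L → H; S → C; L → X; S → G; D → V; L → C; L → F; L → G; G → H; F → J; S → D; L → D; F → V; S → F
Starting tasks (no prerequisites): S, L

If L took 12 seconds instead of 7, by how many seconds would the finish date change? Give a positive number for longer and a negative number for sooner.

5

As given, the longest chain is L→F→J = 7+6+5 = 18, so the finish is 18 seconds.
L lies on that path, so at 12 seconds the path becomes 23 seconds.
No other chain overtakes it, so the finish is 23 seconds.
Change in finish: 23 − 18 = +5 seconds.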